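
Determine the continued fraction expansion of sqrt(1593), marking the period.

Write x_i = (sqrt(1593) + m_i)/d_i with (m_0, d_0) = (0, 1). a_0 = floor(sqrt(1593)) = 39, since 39^2 = 1521 <= 1593 < 1600 = 40^2.
Iterate m_{i+1} = d_i*a_i - m_i, d_{i+1} = (1593 - m_{i+1}^2)/d_i, a_{i+1} = floor((a_0 + m_{i+1})/d_{i+1}):
  m_1 = 1*39 - 0 = 39, d_1 = (1593 - 39^2)/1 = 72/1 = 72, a_1 = floor((39 + 39)/72) = 1.
  m_2 = 72*1 - 39 = 33, d_2 = (1593 - 33^2)/72 = 504/72 = 7, a_2 = floor((39 + 33)/7) = 10.
  m_3 = 7*10 - 33 = 37, d_3 = (1593 - 37^2)/7 = 224/7 = 32, a_3 = floor((39 + 37)/32) = 2.
  m_4 = 32*2 - 37 = 27, d_4 = (1593 - 27^2)/32 = 864/32 = 27, a_4 = floor((39 + 27)/27) = 2.
  m_5 = 27*2 - 27 = 27, d_5 = (1593 - 27^2)/27 = 864/27 = 32, a_5 = floor((39 + 27)/32) = 2.
  m_6 = 32*2 - 27 = 37, d_6 = (1593 - 37^2)/32 = 224/32 = 7, a_6 = floor((39 + 37)/7) = 10.
  m_7 = 7*10 - 37 = 33, d_7 = (1593 - 33^2)/7 = 504/7 = 72, a_7 = floor((39 + 33)/72) = 1.
  m_8 = 72*1 - 33 = 39, d_8 = (1593 - 39^2)/72 = 72/72 = 1, a_8 = floor((39 + 39)/1) = 78.
  m_9 = 1*78 - 39 = 39, d_9 = (1593 - 39^2)/1 = 72/1 = 72: (m_9, d_9) = (m_1, d_1) = (39, 72), so from here the quotients repeat a_1, ..., a_8; the period length is 8.
Hence the expansion of sqrt(1593) is a_0 = 39 followed by the repeating block 1, 10, 2, 2, 2, 10, 1, 78 (period 8).

[39; (1, 10, 2, 2, 2, 10, 1, 78)]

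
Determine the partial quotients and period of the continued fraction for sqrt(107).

Write x_i = (sqrt(107) + m_i)/d_i with (m_0, d_0) = (0, 1). a_0 = floor(sqrt(107)) = 10, since 10^2 = 100 <= 107 < 121 = 11^2.
Iterate m_{i+1} = d_i*a_i - m_i, d_{i+1} = (107 - m_{i+1}^2)/d_i, a_{i+1} = floor((a_0 + m_{i+1})/d_{i+1}):
  m_1 = 1*10 - 0 = 10, d_1 = (107 - 10^2)/1 = 7/1 = 7, a_1 = floor((10 + 10)/7) = 2.
  m_2 = 7*2 - 10 = 4, d_2 = (107 - 4^2)/7 = 91/7 = 13, a_2 = floor((10 + 4)/13) = 1.
  m_3 = 13*1 - 4 = 9, d_3 = (107 - 9^2)/13 = 26/13 = 2, a_3 = floor((10 + 9)/2) = 9.
  m_4 = 2*9 - 9 = 9, d_4 = (107 - 9^2)/2 = 26/2 = 13, a_4 = floor((10 + 9)/13) = 1.
  m_5 = 13*1 - 9 = 4, d_5 = (107 - 4^2)/13 = 91/13 = 7, a_5 = floor((10 + 4)/7) = 2.
  m_6 = 7*2 - 4 = 10, d_6 = (107 - 10^2)/7 = 7/7 = 1, a_6 = floor((10 + 10)/1) = 20.
  m_7 = 1*20 - 10 = 10, d_7 = (107 - 10^2)/1 = 7/1 = 7: (m_7, d_7) = (m_1, d_1) = (10, 7), so from here the quotients repeat a_1, ..., a_6; the period length is 6.
Hence the expansion of sqrt(107) is a_0 = 10 followed by the repeating block 2, 1, 9, 1, 2, 20 (period 6).

[10; (2, 1, 9, 1, 2, 20)]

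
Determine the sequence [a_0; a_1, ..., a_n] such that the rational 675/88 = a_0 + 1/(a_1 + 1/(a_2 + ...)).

[7; 1, 2, 29]

Run the Euclidean algorithm on 675 and 88; the successive quotients are the partial quotients a_0, a_1, ... (each step inverts the fractional part left over by the previous one):
  675 = 7*88 + 59, so a_0 = 7.
  88 = 1*59 + 29, so a_1 = 1.
  59 = 2*29 + 1, so a_2 = 2.
  29 = 29*1 + 0, so a_3 = 29.
The remainder reaches 0 after 4 divisions, so the expansion has 4 partial quotients, read off in order.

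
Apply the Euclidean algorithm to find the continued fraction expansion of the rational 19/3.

Run the Euclidean algorithm on 19 and 3; the successive quotients are the partial quotients a_0, a_1, ... (each step inverts the fractional part left over by the previous one):
  19 = 6*3 + 1, so a_0 = 6.
  3 = 3*1 + 0, so a_1 = 3.
The remainder reaches 0 after 2 divisions, so the expansion has 2 partial quotients, read off in order.

[6; 3]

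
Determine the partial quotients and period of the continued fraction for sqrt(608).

Write x_i = (sqrt(608) + m_i)/d_i with (m_0, d_0) = (0, 1). a_0 = floor(sqrt(608)) = 24, since 24^2 = 576 <= 608 < 625 = 25^2.
Iterate m_{i+1} = d_i*a_i - m_i, d_{i+1} = (608 - m_{i+1}^2)/d_i, a_{i+1} = floor((a_0 + m_{i+1})/d_{i+1}):
  m_1 = 1*24 - 0 = 24, d_1 = (608 - 24^2)/1 = 32/1 = 32, a_1 = floor((24 + 24)/32) = 1.
  m_2 = 32*1 - 24 = 8, d_2 = (608 - 8^2)/32 = 544/32 = 17, a_2 = floor((24 + 8)/17) = 1.
  m_3 = 17*1 - 8 = 9, d_3 = (608 - 9^2)/17 = 527/17 = 31, a_3 = floor((24 + 9)/31) = 1.
  m_4 = 31*1 - 9 = 22, d_4 = (608 - 22^2)/31 = 124/31 = 4, a_4 = floor((24 + 22)/4) = 11.
  m_5 = 4*11 - 22 = 22, d_5 = (608 - 22^2)/4 = 124/4 = 31, a_5 = floor((24 + 22)/31) = 1.
  m_6 = 31*1 - 22 = 9, d_6 = (608 - 9^2)/31 = 527/31 = 17, a_6 = floor((24 + 9)/17) = 1.
  m_7 = 17*1 - 9 = 8, d_7 = (608 - 8^2)/17 = 544/17 = 32, a_7 = floor((24 + 8)/32) = 1.
  m_8 = 32*1 - 8 = 24, d_8 = (608 - 24^2)/32 = 32/32 = 1, a_8 = floor((24 + 24)/1) = 48.
  m_9 = 1*48 - 24 = 24, d_9 = (608 - 24^2)/1 = 32/1 = 32: (m_9, d_9) = (m_1, d_1) = (24, 32), so from here the quotients repeat a_1, ..., a_8; the period length is 8.
Hence the expansion of sqrt(608) is a_0 = 24 followed by the repeating block 1, 1, 1, 11, 1, 1, 1, 48 (period 8).

[24; (1, 1, 1, 11, 1, 1, 1, 48)]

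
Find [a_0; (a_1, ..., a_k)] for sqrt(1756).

Write x_i = (sqrt(1756) + m_i)/d_i with (m_0, d_0) = (0, 1). a_0 = floor(sqrt(1756)) = 41, since 41^2 = 1681 <= 1756 < 1764 = 42^2.
Iterate m_{i+1} = d_i*a_i - m_i, d_{i+1} = (1756 - m_{i+1}^2)/d_i, a_{i+1} = floor((a_0 + m_{i+1})/d_{i+1}):
  m_1 = 1*41 - 0 = 41, d_1 = (1756 - 41^2)/1 = 75/1 = 75, a_1 = floor((41 + 41)/75) = 1.
  m_2 = 75*1 - 41 = 34, d_2 = (1756 - 34^2)/75 = 600/75 = 8, a_2 = floor((41 + 34)/8) = 9.
  m_3 = 8*9 - 34 = 38, d_3 = (1756 - 38^2)/8 = 312/8 = 39, a_3 = floor((41 + 38)/39) = 2.
  m_4 = 39*2 - 38 = 40, d_4 = (1756 - 40^2)/39 = 156/39 = 4, a_4 = floor((41 + 40)/4) = 20.
  m_5 = 4*20 - 40 = 40, d_5 = (1756 - 40^2)/4 = 156/4 = 39, a_5 = floor((41 + 40)/39) = 2.
  m_6 = 39*2 - 40 = 38, d_6 = (1756 - 38^2)/39 = 312/39 = 8, a_6 = floor((41 + 38)/8) = 9.
  m_7 = 8*9 - 38 = 34, d_7 = (1756 - 34^2)/8 = 600/8 = 75, a_7 = floor((41 + 34)/75) = 1.
  m_8 = 75*1 - 34 = 41, d_8 = (1756 - 41^2)/75 = 75/75 = 1, a_8 = floor((41 + 41)/1) = 82.
  m_9 = 1*82 - 41 = 41, d_9 = (1756 - 41^2)/1 = 75/1 = 75: (m_9, d_9) = (m_1, d_1) = (41, 75), so from here the quotients repeat a_1, ..., a_8; the period length is 8.
Hence the expansion of sqrt(1756) is a_0 = 41 followed by the repeating block 1, 9, 2, 20, 2, 9, 1, 82 (period 8).

[41; (1, 9, 2, 20, 2, 9, 1, 82)]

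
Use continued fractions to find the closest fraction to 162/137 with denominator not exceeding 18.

Expand x = 162/137 as a continued fraction with the Euclidean algorithm:
  162 = 1*137 + 25, so a_0 = 1.
  137 = 5*25 + 12, so a_1 = 5.
  25 = 2*12 + 1, so a_2 = 2.
  12 = 12*1 + 0, so a_3 = 12.
so x = [1; 5, 2, 12].
Convergents (p_i = a_i*p_{i-1} + p_{i-2}, q_i = a_i*q_{i-1} + q_{i-2} with p_{-2}=0, p_{-1}=1, q_{-2}=1, q_{-1}=0), until the denominator exceeds 18:
  i=0: a_0=1, p_0 = 1*1 + 0 = 1, q_0 = 1*0 + 1 = 1.
  i=1: a_1=5, p_1 = 5*1 + 1 = 6, q_1 = 5*1 + 0 = 5.
  i=2: a_2=2, p_2 = 2*6 + 1 = 13, q_2 = 2*5 + 1 = 11.
  i=3: a_3=12, p_3 = 12*13 + 6 = 162, q_3 = 12*11 + 5 = 137.
q_3 = 137 > 18, so the last convergent with denominator <= 18 is p_2/q_2 = 13/11.
The closest fraction with denominator <= 18 is either p_2/q_2 or the intermediate fraction (k*p_2 + p_1)/(k*q_2 + q_1) with the largest k >= 1 whose denominator stays <= 18; these approach x as k grows, and every other convergent or intermediate fraction in range is farther away.
Largest k: floor((18 - q_1)/q_2) = floor((18 - 5)/11) = 1.
That gives (1*13 + 6)/(1*11 + 5) = 19/16.
Compare the errors: |x - 13/11| = |162*11 - 13*137|/(137*11) = 1/1507, and |x - 19/16| = |162*16 - 19*137|/(137*16) = 11/2192.
Cross-multiplying, 1*2192 = 2192 < 16577 = 11*1507, so 1/1507 is smaller: the convergent 13/11 is closer to x than 19/16.

13/11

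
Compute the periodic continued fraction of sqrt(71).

[8; (2, 2, 1, 7, 1, 2, 2, 16)]

Write x_i = (sqrt(71) + m_i)/d_i with (m_0, d_0) = (0, 1). a_0 = floor(sqrt(71)) = 8, since 8^2 = 64 <= 71 < 81 = 9^2.
Iterate m_{i+1} = d_i*a_i - m_i, d_{i+1} = (71 - m_{i+1}^2)/d_i, a_{i+1} = floor((a_0 + m_{i+1})/d_{i+1}):
  m_1 = 1*8 - 0 = 8, d_1 = (71 - 8^2)/1 = 7/1 = 7, a_1 = floor((8 + 8)/7) = 2.
  m_2 = 7*2 - 8 = 6, d_2 = (71 - 6^2)/7 = 35/7 = 5, a_2 = floor((8 + 6)/5) = 2.
  m_3 = 5*2 - 6 = 4, d_3 = (71 - 4^2)/5 = 55/5 = 11, a_3 = floor((8 + 4)/11) = 1.
  m_4 = 11*1 - 4 = 7, d_4 = (71 - 7^2)/11 = 22/11 = 2, a_4 = floor((8 + 7)/2) = 7.
  m_5 = 2*7 - 7 = 7, d_5 = (71 - 7^2)/2 = 22/2 = 11, a_5 = floor((8 + 7)/11) = 1.
  m_6 = 11*1 - 7 = 4, d_6 = (71 - 4^2)/11 = 55/11 = 5, a_6 = floor((8 + 4)/5) = 2.
  m_7 = 5*2 - 4 = 6, d_7 = (71 - 6^2)/5 = 35/5 = 7, a_7 = floor((8 + 6)/7) = 2.
  m_8 = 7*2 - 6 = 8, d_8 = (71 - 8^2)/7 = 7/7 = 1, a_8 = floor((8 + 8)/1) = 16.
  m_9 = 1*16 - 8 = 8, d_9 = (71 - 8^2)/1 = 7/1 = 7: (m_9, d_9) = (m_1, d_1) = (8, 7), so from here the quotients repeat a_1, ..., a_8; the period length is 8.
Hence the expansion of sqrt(71) is a_0 = 8 followed by the repeating block 2, 2, 1, 7, 1, 2, 2, 16 (period 8).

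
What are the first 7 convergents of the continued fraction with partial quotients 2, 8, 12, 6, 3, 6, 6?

Using the convergent recurrence p_i = a_i*p_{i-1} + p_{i-2}, q_i = a_i*q_{i-1} + q_{i-2} with p_{-2}=0, p_{-1}=1, q_{-2}=1, q_{-1}=0:
  i=0: a_0=2, p_0 = 2*1 + 0 = 2, q_0 = 2*0 + 1 = 1.
  i=1: a_1=8, p_1 = 8*2 + 1 = 17, q_1 = 8*1 + 0 = 8.
  i=2: a_2=12, p_2 = 12*17 + 2 = 206, q_2 = 12*8 + 1 = 97.
  i=3: a_3=6, p_3 = 6*206 + 17 = 1253, q_3 = 6*97 + 8 = 590.
  i=4: a_4=3, p_4 = 3*1253 + 206 = 3965, q_4 = 3*590 + 97 = 1867.
  i=5: a_5=6, p_5 = 6*3965 + 1253 = 25043, q_5 = 6*1867 + 590 = 11792.
  i=6: a_6=6, p_6 = 6*25043 + 3965 = 154223, q_6 = 6*11792 + 1867 = 72619.

2/1, 17/8, 206/97, 1253/590, 3965/1867, 25043/11792, 154223/72619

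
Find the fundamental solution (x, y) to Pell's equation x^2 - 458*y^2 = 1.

(x, y) = (22899, 1070)

First expand sqrt(458) as a continued fraction. With x_i = (sqrt(458) + m_i)/d_i and (m_0, d_0) = (0, 1): a_0 = floor(sqrt(458)) = 21, since 21^2 = 441 <= 458 < 484 = 22^2.
Iterate m_{i+1} = d_i*a_i - m_i, d_{i+1} = (458 - m_{i+1}^2)/d_i, a_{i+1} = floor((a_0 + m_{i+1})/d_{i+1}):
  m_1 = 1*21 - 0 = 21, d_1 = (458 - 21^2)/1 = 17/1 = 17, a_1 = floor((21 + 21)/17) = 2.
  m_2 = 17*2 - 21 = 13, d_2 = (458 - 13^2)/17 = 289/17 = 17, a_2 = floor((21 + 13)/17) = 2.
  m_3 = 17*2 - 13 = 21, d_3 = (458 - 21^2)/17 = 17/17 = 1, a_3 = floor((21 + 21)/1) = 42.
  m_4 = 1*42 - 21 = 21, d_4 = (458 - 21^2)/1 = 17/1 = 17: (m_4, d_4) = (m_1, d_1) = (21, 17), so from here the quotients repeat a_1, ..., a_3; the period length is 3.
So sqrt(458) = [21; (2, 2, 42)] with period length k = 3.
k is odd, so (p_{k-1}, q_{k-1}) only solves x^2 - 458y^2 = -1 and the fundamental solution of x^2 - 458y^2 = 1 is (p_{2k-1}, q_{2k-1}) = (p_5, q_5); compute convergents through index 5, running through the period twice.
Convergents (p_i = a_i*p_{i-1} + p_{i-2}, q_i = a_i*q_{i-1} + q_{i-2} with p_{-2}=0, p_{-1}=1, q_{-2}=1, q_{-1}=0):
  i=0: a_0=21, p_0 = 21*1 + 0 = 21, q_0 = 21*0 + 1 = 1.
  i=1: a_1=2, p_1 = 2*21 + 1 = 43, q_1 = 2*1 + 0 = 2.
  i=2: a_2=2, p_2 = 2*43 + 21 = 107, q_2 = 2*2 + 1 = 5.
  i=3: a_3=42, p_3 = 42*107 + 43 = 4537, q_3 = 42*5 + 2 = 212.
  i=4: a_4=2, p_4 = 2*4537 + 107 = 9181, q_4 = 2*212 + 5 = 429.
  i=5: a_5=2, p_5 = 2*9181 + 4537 = 22899, q_5 = 2*429 + 212 = 1070.
Indeed p_2^2 - 458*q_2^2 = 11449 - 11450 = -1, not +1.
Check: 22899^2 - 458*1070^2 = 524364201 - 524364200 = 1, so (x, y) = (22899, 1070) solves the equation, and by the theorem it is the least positive solution.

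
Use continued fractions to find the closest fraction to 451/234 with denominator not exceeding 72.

Expand x = 451/234 as a continued fraction with the Euclidean algorithm:
  451 = 1*234 + 217, so a_0 = 1.
  234 = 1*217 + 17, so a_1 = 1.
  217 = 12*17 + 13, so a_2 = 12.
  17 = 1*13 + 4, so a_3 = 1.
  13 = 3*4 + 1, so a_4 = 3.
  4 = 4*1 + 0, so a_5 = 4.
so x = [1; 1, 12, 1, 3, 4].
Convergents (p_i = a_i*p_{i-1} + p_{i-2}, q_i = a_i*q_{i-1} + q_{i-2} with p_{-2}=0, p_{-1}=1, q_{-2}=1, q_{-1}=0), until the denominator exceeds 72:
  i=0: a_0=1, p_0 = 1*1 + 0 = 1, q_0 = 1*0 + 1 = 1.
  i=1: a_1=1, p_1 = 1*1 + 1 = 2, q_1 = 1*1 + 0 = 1.
  i=2: a_2=12, p_2 = 12*2 + 1 = 25, q_2 = 12*1 + 1 = 13.
  i=3: a_3=1, p_3 = 1*25 + 2 = 27, q_3 = 1*13 + 1 = 14.
  i=4: a_4=3, p_4 = 3*27 + 25 = 106, q_4 = 3*14 + 13 = 55.
  i=5: a_5=4, p_5 = 4*106 + 27 = 451, q_5 = 4*55 + 14 = 234.
q_5 = 234 > 72, so the last convergent with denominator <= 72 is p_4/q_4 = 106/55.
The closest fraction with denominator <= 72 is either p_4/q_4 or the intermediate fraction (k*p_4 + p_3)/(k*q_4 + q_3) with the largest k >= 1 whose denominator stays <= 72; these approach x as k grows, and every other convergent or intermediate fraction in range is farther away.
Largest k: floor((72 - q_3)/q_4) = floor((72 - 14)/55) = 1.
That gives (1*106 + 27)/(1*55 + 14) = 133/69.
Compare the errors: |x - 106/55| = |451*55 - 106*234|/(234*55) = 1/12870, and |x - 133/69| = |451*69 - 133*234|/(234*69) = 3/16146.
Cross-multiplying, 1*16146 = 16146 < 38610 = 3*12870, so 1/12870 is smaller: the convergent 106/55 is closer to x than 133/69.

106/55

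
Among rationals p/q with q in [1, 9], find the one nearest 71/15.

Expand x = 71/15 as a continued fraction with the Euclidean algorithm:
  71 = 4*15 + 11, so a_0 = 4.
  15 = 1*11 + 4, so a_1 = 1.
  11 = 2*4 + 3, so a_2 = 2.
  4 = 1*3 + 1, so a_3 = 1.
  3 = 3*1 + 0, so a_4 = 3.
so x = [4; 1, 2, 1, 3].
Convergents (p_i = a_i*p_{i-1} + p_{i-2}, q_i = a_i*q_{i-1} + q_{i-2} with p_{-2}=0, p_{-1}=1, q_{-2}=1, q_{-1}=0), until the denominator exceeds 9:
  i=0: a_0=4, p_0 = 4*1 + 0 = 4, q_0 = 4*0 + 1 = 1.
  i=1: a_1=1, p_1 = 1*4 + 1 = 5, q_1 = 1*1 + 0 = 1.
  i=2: a_2=2, p_2 = 2*5 + 4 = 14, q_2 = 2*1 + 1 = 3.
  i=3: a_3=1, p_3 = 1*14 + 5 = 19, q_3 = 1*3 + 1 = 4.
  i=4: a_4=3, p_4 = 3*19 + 14 = 71, q_4 = 3*4 + 3 = 15.
q_4 = 15 > 9, so the last convergent with denominator <= 9 is p_3/q_3 = 19/4.
The closest fraction with denominator <= 9 is either p_3/q_3 or the intermediate fraction (k*p_3 + p_2)/(k*q_3 + q_2) with the largest k >= 1 whose denominator stays <= 9; these approach x as k grows, and every other convergent or intermediate fraction in range is farther away.
Largest k: floor((9 - q_2)/q_3) = floor((9 - 3)/4) = 1.
That gives (1*19 + 14)/(1*4 + 3) = 33/7.
Compare the errors: |x - 19/4| = |71*4 - 19*15|/(15*4) = 1/60, and |x - 33/7| = |71*7 - 33*15|/(15*7) = 2/105.
Cross-multiplying, 1*105 = 105 < 120 = 2*60, so 1/60 is smaller: the convergent 19/4 is closer to x than 33/7.

19/4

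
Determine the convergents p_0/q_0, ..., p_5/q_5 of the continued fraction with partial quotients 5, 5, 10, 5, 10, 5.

Using the convergent recurrence p_i = a_i*p_{i-1} + p_{i-2}, q_i = a_i*q_{i-1} + q_{i-2} with p_{-2}=0, p_{-1}=1, q_{-2}=1, q_{-1}=0:
  i=0: a_0=5, p_0 = 5*1 + 0 = 5, q_0 = 5*0 + 1 = 1.
  i=1: a_1=5, p_1 = 5*5 + 1 = 26, q_1 = 5*1 + 0 = 5.
  i=2: a_2=10, p_2 = 10*26 + 5 = 265, q_2 = 10*5 + 1 = 51.
  i=3: a_3=5, p_3 = 5*265 + 26 = 1351, q_3 = 5*51 + 5 = 260.
  i=4: a_4=10, p_4 = 10*1351 + 265 = 13775, q_4 = 10*260 + 51 = 2651.
  i=5: a_5=5, p_5 = 5*13775 + 1351 = 70226, q_5 = 5*2651 + 260 = 13515.

5/1, 26/5, 265/51, 1351/260, 13775/2651, 70226/13515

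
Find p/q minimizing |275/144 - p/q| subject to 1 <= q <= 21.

Expand x = 275/144 as a continued fraction with the Euclidean algorithm:
  275 = 1*144 + 131, so a_0 = 1.
  144 = 1*131 + 13, so a_1 = 1.
  131 = 10*13 + 1, so a_2 = 10.
  13 = 13*1 + 0, so a_3 = 13.
so x = [1; 1, 10, 13].
Convergents (p_i = a_i*p_{i-1} + p_{i-2}, q_i = a_i*q_{i-1} + q_{i-2} with p_{-2}=0, p_{-1}=1, q_{-2}=1, q_{-1}=0), until the denominator exceeds 21:
  i=0: a_0=1, p_0 = 1*1 + 0 = 1, q_0 = 1*0 + 1 = 1.
  i=1: a_1=1, p_1 = 1*1 + 1 = 2, q_1 = 1*1 + 0 = 1.
  i=2: a_2=10, p_2 = 10*2 + 1 = 21, q_2 = 10*1 + 1 = 11.
  i=3: a_3=13, p_3 = 13*21 + 2 = 275, q_3 = 13*11 + 1 = 144.
q_3 = 144 > 21, so the last convergent with denominator <= 21 is p_2/q_2 = 21/11.
The closest fraction with denominator <= 21 is either p_2/q_2 or the intermediate fraction (k*p_2 + p_1)/(k*q_2 + q_1) with the largest k >= 1 whose denominator stays <= 21; these approach x as k grows, and every other convergent or intermediate fraction in range is farther away.
Largest k: floor((21 - q_1)/q_2) = floor((21 - 1)/11) = 1.
That gives (1*21 + 2)/(1*11 + 1) = 23/12.
Compare the errors: |x - 21/11| = |275*11 - 21*144|/(144*11) = 1/1584, and |x - 23/12| = |275*12 - 23*144|/(144*12) = 12/1728.
Cross-multiplying, 1*1728 = 1728 < 19008 = 12*1584, so 1/1584 is smaller: the convergent 21/11 is closer to x than 23/12.

21/11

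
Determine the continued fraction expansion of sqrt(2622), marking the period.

Write x_i = (sqrt(2622) + m_i)/d_i with (m_0, d_0) = (0, 1). a_0 = floor(sqrt(2622)) = 51, since 51^2 = 2601 <= 2622 < 2704 = 52^2.
Iterate m_{i+1} = d_i*a_i - m_i, d_{i+1} = (2622 - m_{i+1}^2)/d_i, a_{i+1} = floor((a_0 + m_{i+1})/d_{i+1}):
  m_1 = 1*51 - 0 = 51, d_1 = (2622 - 51^2)/1 = 21/1 = 21, a_1 = floor((51 + 51)/21) = 4.
  m_2 = 21*4 - 51 = 33, d_2 = (2622 - 33^2)/21 = 1533/21 = 73, a_2 = floor((51 + 33)/73) = 1.
  m_3 = 73*1 - 33 = 40, d_3 = (2622 - 40^2)/73 = 1022/73 = 14, a_3 = floor((51 + 40)/14) = 6.
  m_4 = 14*6 - 40 = 44, d_4 = (2622 - 44^2)/14 = 686/14 = 49, a_4 = floor((51 + 44)/49) = 1.
  m_5 = 49*1 - 44 = 5, d_5 = (2622 - 5^2)/49 = 2597/49 = 53, a_5 = floor((51 + 5)/53) = 1.
  m_6 = 53*1 - 5 = 48, d_6 = (2622 - 48^2)/53 = 318/53 = 6, a_6 = floor((51 + 48)/6) = 16.
  m_7 = 6*16 - 48 = 48, d_7 = (2622 - 48^2)/6 = 318/6 = 53, a_7 = floor((51 + 48)/53) = 1.
  m_8 = 53*1 - 48 = 5, d_8 = (2622 - 5^2)/53 = 2597/53 = 49, a_8 = floor((51 + 5)/49) = 1.
  m_9 = 49*1 - 5 = 44, d_9 = (2622 - 44^2)/49 = 686/49 = 14, a_9 = floor((51 + 44)/14) = 6.
  m_10 = 14*6 - 44 = 40, d_10 = (2622 - 40^2)/14 = 1022/14 = 73, a_10 = floor((51 + 40)/73) = 1.
  m_11 = 73*1 - 40 = 33, d_11 = (2622 - 33^2)/73 = 1533/73 = 21, a_11 = floor((51 + 33)/21) = 4.
  m_12 = 21*4 - 33 = 51, d_12 = (2622 - 51^2)/21 = 21/21 = 1, a_12 = floor((51 + 51)/1) = 102.
  m_13 = 1*102 - 51 = 51, d_13 = (2622 - 51^2)/1 = 21/1 = 21: (m_13, d_13) = (m_1, d_1) = (51, 21), so from here the quotients repeat a_1, ..., a_12; the period length is 12.
Hence the expansion of sqrt(2622) is a_0 = 51 followed by the repeating block 4, 1, 6, 1, 1, 16, 1, 1, 6, 1, 4, 102 (period 12).

[51; (4, 1, 6, 1, 1, 16, 1, 1, 6, 1, 4, 102)]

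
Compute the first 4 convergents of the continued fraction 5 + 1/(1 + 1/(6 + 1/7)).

Using the convergent recurrence p_i = a_i*p_{i-1} + p_{i-2}, q_i = a_i*q_{i-1} + q_{i-2} with p_{-2}=0, p_{-1}=1, q_{-2}=1, q_{-1}=0:
  i=0: a_0=5, p_0 = 5*1 + 0 = 5, q_0 = 5*0 + 1 = 1.
  i=1: a_1=1, p_1 = 1*5 + 1 = 6, q_1 = 1*1 + 0 = 1.
  i=2: a_2=6, p_2 = 6*6 + 5 = 41, q_2 = 6*1 + 1 = 7.
  i=3: a_3=7, p_3 = 7*41 + 6 = 293, q_3 = 7*7 + 1 = 50.

5/1, 6/1, 41/7, 293/50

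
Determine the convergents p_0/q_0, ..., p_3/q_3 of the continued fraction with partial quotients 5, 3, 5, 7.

5/1, 16/3, 85/16, 611/115

Using the convergent recurrence p_i = a_i*p_{i-1} + p_{i-2}, q_i = a_i*q_{i-1} + q_{i-2} with p_{-2}=0, p_{-1}=1, q_{-2}=1, q_{-1}=0:
  i=0: a_0=5, p_0 = 5*1 + 0 = 5, q_0 = 5*0 + 1 = 1.
  i=1: a_1=3, p_1 = 3*5 + 1 = 16, q_1 = 3*1 + 0 = 3.
  i=2: a_2=5, p_2 = 5*16 + 5 = 85, q_2 = 5*3 + 1 = 16.
  i=3: a_3=7, p_3 = 7*85 + 16 = 611, q_3 = 7*16 + 3 = 115.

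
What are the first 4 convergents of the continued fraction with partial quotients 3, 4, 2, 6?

Using the convergent recurrence p_i = a_i*p_{i-1} + p_{i-2}, q_i = a_i*q_{i-1} + q_{i-2} with p_{-2}=0, p_{-1}=1, q_{-2}=1, q_{-1}=0:
  i=0: a_0=3, p_0 = 3*1 + 0 = 3, q_0 = 3*0 + 1 = 1.
  i=1: a_1=4, p_1 = 4*3 + 1 = 13, q_1 = 4*1 + 0 = 4.
  i=2: a_2=2, p_2 = 2*13 + 3 = 29, q_2 = 2*4 + 1 = 9.
  i=3: a_3=6, p_3 = 6*29 + 13 = 187, q_3 = 6*9 + 4 = 58.

3/1, 13/4, 29/9, 187/58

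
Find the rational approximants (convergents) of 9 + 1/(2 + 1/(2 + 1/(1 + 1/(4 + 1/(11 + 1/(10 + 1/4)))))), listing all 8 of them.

Using the convergent recurrence p_i = a_i*p_{i-1} + p_{i-2}, q_i = a_i*q_{i-1} + q_{i-2} with p_{-2}=0, p_{-1}=1, q_{-2}=1, q_{-1}=0:
  i=0: a_0=9, p_0 = 9*1 + 0 = 9, q_0 = 9*0 + 1 = 1.
  i=1: a_1=2, p_1 = 2*9 + 1 = 19, q_1 = 2*1 + 0 = 2.
  i=2: a_2=2, p_2 = 2*19 + 9 = 47, q_2 = 2*2 + 1 = 5.
  i=3: a_3=1, p_3 = 1*47 + 19 = 66, q_3 = 1*5 + 2 = 7.
  i=4: a_4=4, p_4 = 4*66 + 47 = 311, q_4 = 4*7 + 5 = 33.
  i=5: a_5=11, p_5 = 11*311 + 66 = 3487, q_5 = 11*33 + 7 = 370.
  i=6: a_6=10, p_6 = 10*3487 + 311 = 35181, q_6 = 10*370 + 33 = 3733.
  i=7: a_7=4, p_7 = 4*35181 + 3487 = 144211, q_7 = 4*3733 + 370 = 15302.

9/1, 19/2, 47/5, 66/7, 311/33, 3487/370, 35181/3733, 144211/15302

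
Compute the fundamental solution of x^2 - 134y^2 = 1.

First expand sqrt(134) as a continued fraction. With x_i = (sqrt(134) + m_i)/d_i and (m_0, d_0) = (0, 1): a_0 = floor(sqrt(134)) = 11, since 11^2 = 121 <= 134 < 144 = 12^2.
Iterate m_{i+1} = d_i*a_i - m_i, d_{i+1} = (134 - m_{i+1}^2)/d_i, a_{i+1} = floor((a_0 + m_{i+1})/d_{i+1}):
  m_1 = 1*11 - 0 = 11, d_1 = (134 - 11^2)/1 = 13/1 = 13, a_1 = floor((11 + 11)/13) = 1.
  m_2 = 13*1 - 11 = 2, d_2 = (134 - 2^2)/13 = 130/13 = 10, a_2 = floor((11 + 2)/10) = 1.
  m_3 = 10*1 - 2 = 8, d_3 = (134 - 8^2)/10 = 70/10 = 7, a_3 = floor((11 + 8)/7) = 2.
  m_4 = 7*2 - 8 = 6, d_4 = (134 - 6^2)/7 = 98/7 = 14, a_4 = floor((11 + 6)/14) = 1.
  m_5 = 14*1 - 6 = 8, d_5 = (134 - 8^2)/14 = 70/14 = 5, a_5 = floor((11 + 8)/5) = 3.
  m_6 = 5*3 - 8 = 7, d_6 = (134 - 7^2)/5 = 85/5 = 17, a_6 = floor((11 + 7)/17) = 1.
  m_7 = 17*1 - 7 = 10, d_7 = (134 - 10^2)/17 = 34/17 = 2, a_7 = floor((11 + 10)/2) = 10.
  m_8 = 2*10 - 10 = 10, d_8 = (134 - 10^2)/2 = 34/2 = 17, a_8 = floor((11 + 10)/17) = 1.
  m_9 = 17*1 - 10 = 7, d_9 = (134 - 7^2)/17 = 85/17 = 5, a_9 = floor((11 + 7)/5) = 3.
  m_10 = 5*3 - 7 = 8, d_10 = (134 - 8^2)/5 = 70/5 = 14, a_10 = floor((11 + 8)/14) = 1.
  m_11 = 14*1 - 8 = 6, d_11 = (134 - 6^2)/14 = 98/14 = 7, a_11 = floor((11 + 6)/7) = 2.
  m_12 = 7*2 - 6 = 8, d_12 = (134 - 8^2)/7 = 70/7 = 10, a_12 = floor((11 + 8)/10) = 1.
  m_13 = 10*1 - 8 = 2, d_13 = (134 - 2^2)/10 = 130/10 = 13, a_13 = floor((11 + 2)/13) = 1.
  m_14 = 13*1 - 2 = 11, d_14 = (134 - 11^2)/13 = 13/13 = 1, a_14 = floor((11 + 11)/1) = 22.
  m_15 = 1*22 - 11 = 11, d_15 = (134 - 11^2)/1 = 13/1 = 13: (m_15, d_15) = (m_1, d_1) = (11, 13), so from here the quotients repeat a_1, ..., a_14; the period length is 14.
So sqrt(134) = [11; (1, 1, 2, 1, 3, 1, 10, 1, 3, 1, 2, 1, 1, 22)] with period length k = 14.
k is even, so the fundamental solution of x^2 - 134y^2 = 1 is (p_{k-1}, q_{k-1}) = (p_13, q_13); compute convergents through index 13.
Convergents (p_i = a_i*p_{i-1} + p_{i-2}, q_i = a_i*q_{i-1} + q_{i-2} with p_{-2}=0, p_{-1}=1, q_{-2}=1, q_{-1}=0):
  i=0: a_0=11, p_0 = 11*1 + 0 = 11, q_0 = 11*0 + 1 = 1.
  i=1: a_1=1, p_1 = 1*11 + 1 = 12, q_1 = 1*1 + 0 = 1.
  i=2: a_2=1, p_2 = 1*12 + 11 = 23, q_2 = 1*1 + 1 = 2.
  i=3: a_3=2, p_3 = 2*23 + 12 = 58, q_3 = 2*2 + 1 = 5.
  i=4: a_4=1, p_4 = 1*58 + 23 = 81, q_4 = 1*5 + 2 = 7.
  i=5: a_5=3, p_5 = 3*81 + 58 = 301, q_5 = 3*7 + 5 = 26.
  i=6: a_6=1, p_6 = 1*301 + 81 = 382, q_6 = 1*26 + 7 = 33.
  i=7: a_7=10, p_7 = 10*382 + 301 = 4121, q_7 = 10*33 + 26 = 356.
  i=8: a_8=1, p_8 = 1*4121 + 382 = 4503, q_8 = 1*356 + 33 = 389.
  i=9: a_9=3, p_9 = 3*4503 + 4121 = 17630, q_9 = 3*389 + 356 = 1523.
  i=10: a_10=1, p_10 = 1*17630 + 4503 = 22133, q_10 = 1*1523 + 389 = 1912.
  i=11: a_11=2, p_11 = 2*22133 + 17630 = 61896, q_11 = 2*1912 + 1523 = 5347.
  i=12: a_12=1, p_12 = 1*61896 + 22133 = 84029, q_12 = 1*5347 + 1912 = 7259.
  i=13: a_13=1, p_13 = 1*84029 + 61896 = 145925, q_13 = 1*7259 + 5347 = 12606.
Check: 145925^2 - 134*12606^2 = 21294105625 - 21294105624 = 1, so (x, y) = (145925, 12606) solves the equation, and by the theorem it is the least positive solution.

(x, y) = (145925, 12606)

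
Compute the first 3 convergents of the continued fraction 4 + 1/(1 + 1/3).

4/1, 5/1, 19/4

Using the convergent recurrence p_i = a_i*p_{i-1} + p_{i-2}, q_i = a_i*q_{i-1} + q_{i-2} with p_{-2}=0, p_{-1}=1, q_{-2}=1, q_{-1}=0:
  i=0: a_0=4, p_0 = 4*1 + 0 = 4, q_0 = 4*0 + 1 = 1.
  i=1: a_1=1, p_1 = 1*4 + 1 = 5, q_1 = 1*1 + 0 = 1.
  i=2: a_2=3, p_2 = 3*5 + 4 = 19, q_2 = 3*1 + 1 = 4.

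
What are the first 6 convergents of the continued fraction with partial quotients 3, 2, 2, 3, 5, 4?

3/1, 7/2, 17/5, 58/17, 307/90, 1286/377

Using the convergent recurrence p_i = a_i*p_{i-1} + p_{i-2}, q_i = a_i*q_{i-1} + q_{i-2} with p_{-2}=0, p_{-1}=1, q_{-2}=1, q_{-1}=0:
  i=0: a_0=3, p_0 = 3*1 + 0 = 3, q_0 = 3*0 + 1 = 1.
  i=1: a_1=2, p_1 = 2*3 + 1 = 7, q_1 = 2*1 + 0 = 2.
  i=2: a_2=2, p_2 = 2*7 + 3 = 17, q_2 = 2*2 + 1 = 5.
  i=3: a_3=3, p_3 = 3*17 + 7 = 58, q_3 = 3*5 + 2 = 17.
  i=4: a_4=5, p_4 = 5*58 + 17 = 307, q_4 = 5*17 + 5 = 90.
  i=5: a_5=4, p_5 = 4*307 + 58 = 1286, q_5 = 4*90 + 17 = 377.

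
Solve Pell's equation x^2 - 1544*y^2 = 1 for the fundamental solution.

(x, y) = (111555, 2839)

First expand sqrt(1544) as a continued fraction. With x_i = (sqrt(1544) + m_i)/d_i and (m_0, d_0) = (0, 1): a_0 = floor(sqrt(1544)) = 39, since 39^2 = 1521 <= 1544 < 1600 = 40^2.
Iterate m_{i+1} = d_i*a_i - m_i, d_{i+1} = (1544 - m_{i+1}^2)/d_i, a_{i+1} = floor((a_0 + m_{i+1})/d_{i+1}):
  m_1 = 1*39 - 0 = 39, d_1 = (1544 - 39^2)/1 = 23/1 = 23, a_1 = floor((39 + 39)/23) = 3.
  m_2 = 23*3 - 39 = 30, d_2 = (1544 - 30^2)/23 = 644/23 = 28, a_2 = floor((39 + 30)/28) = 2.
  m_3 = 28*2 - 30 = 26, d_3 = (1544 - 26^2)/28 = 868/28 = 31, a_3 = floor((39 + 26)/31) = 2.
  m_4 = 31*2 - 26 = 36, d_4 = (1544 - 36^2)/31 = 248/31 = 8, a_4 = floor((39 + 36)/8) = 9.
  m_5 = 8*9 - 36 = 36, d_5 = (1544 - 36^2)/8 = 248/8 = 31, a_5 = floor((39 + 36)/31) = 2.
  m_6 = 31*2 - 36 = 26, d_6 = (1544 - 26^2)/31 = 868/31 = 28, a_6 = floor((39 + 26)/28) = 2.
  m_7 = 28*2 - 26 = 30, d_7 = (1544 - 30^2)/28 = 644/28 = 23, a_7 = floor((39 + 30)/23) = 3.
  m_8 = 23*3 - 30 = 39, d_8 = (1544 - 39^2)/23 = 23/23 = 1, a_8 = floor((39 + 39)/1) = 78.
  m_9 = 1*78 - 39 = 39, d_9 = (1544 - 39^2)/1 = 23/1 = 23: (m_9, d_9) = (m_1, d_1) = (39, 23), so from here the quotients repeat a_1, ..., a_8; the period length is 8.
So sqrt(1544) = [39; (3, 2, 2, 9, 2, 2, 3, 78)] with period length k = 8.
k is even, so the fundamental solution of x^2 - 1544y^2 = 1 is (p_{k-1}, q_{k-1}) = (p_7, q_7); compute convergents through index 7.
Convergents (p_i = a_i*p_{i-1} + p_{i-2}, q_i = a_i*q_{i-1} + q_{i-2} with p_{-2}=0, p_{-1}=1, q_{-2}=1, q_{-1}=0):
  i=0: a_0=39, p_0 = 39*1 + 0 = 39, q_0 = 39*0 + 1 = 1.
  i=1: a_1=3, p_1 = 3*39 + 1 = 118, q_1 = 3*1 + 0 = 3.
  i=2: a_2=2, p_2 = 2*118 + 39 = 275, q_2 = 2*3 + 1 = 7.
  i=3: a_3=2, p_3 = 2*275 + 118 = 668, q_3 = 2*7 + 3 = 17.
  i=4: a_4=9, p_4 = 9*668 + 275 = 6287, q_4 = 9*17 + 7 = 160.
  i=5: a_5=2, p_5 = 2*6287 + 668 = 13242, q_5 = 2*160 + 17 = 337.
  i=6: a_6=2, p_6 = 2*13242 + 6287 = 32771, q_6 = 2*337 + 160 = 834.
  i=7: a_7=3, p_7 = 3*32771 + 13242 = 111555, q_7 = 3*834 + 337 = 2839.
Check: 111555^2 - 1544*2839^2 = 12444518025 - 12444518024 = 1, so (x, y) = (111555, 2839) solves the equation, and by the theorem it is the least positive solution.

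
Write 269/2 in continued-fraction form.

Run the Euclidean algorithm on 269 and 2; the successive quotients are the partial quotients a_0, a_1, ... (each step inverts the fractional part left over by the previous one):
  269 = 134*2 + 1, so a_0 = 134.
  2 = 2*1 + 0, so a_1 = 2.
The remainder reaches 0 after 2 divisions, so the expansion has 2 partial quotients, read off in order.

[134; 2]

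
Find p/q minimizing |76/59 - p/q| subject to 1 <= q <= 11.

9/7

Expand x = 76/59 as a continued fraction with the Euclidean algorithm:
  76 = 1*59 + 17, so a_0 = 1.
  59 = 3*17 + 8, so a_1 = 3.
  17 = 2*8 + 1, so a_2 = 2.
  8 = 8*1 + 0, so a_3 = 8.
so x = [1; 3, 2, 8].
Convergents (p_i = a_i*p_{i-1} + p_{i-2}, q_i = a_i*q_{i-1} + q_{i-2} with p_{-2}=0, p_{-1}=1, q_{-2}=1, q_{-1}=0), until the denominator exceeds 11:
  i=0: a_0=1, p_0 = 1*1 + 0 = 1, q_0 = 1*0 + 1 = 1.
  i=1: a_1=3, p_1 = 3*1 + 1 = 4, q_1 = 3*1 + 0 = 3.
  i=2: a_2=2, p_2 = 2*4 + 1 = 9, q_2 = 2*3 + 1 = 7.
  i=3: a_3=8, p_3 = 8*9 + 4 = 76, q_3 = 8*7 + 3 = 59.
q_3 = 59 > 11, so the last convergent with denominator <= 11 is p_2/q_2 = 9/7.
The closest fraction with denominator <= 11 is either p_2/q_2 or the intermediate fraction (k*p_2 + p_1)/(k*q_2 + q_1) with the largest k >= 1 whose denominator stays <= 11; these approach x as k grows, and every other convergent or intermediate fraction in range is farther away.
Largest k: floor((11 - q_1)/q_2) = floor((11 - 3)/7) = 1.
That gives (1*9 + 4)/(1*7 + 3) = 13/10.
Compare the errors: |x - 9/7| = |76*7 - 9*59|/(59*7) = 1/413, and |x - 13/10| = |76*10 - 13*59|/(59*10) = 7/590.
Cross-multiplying, 1*590 = 590 < 2891 = 7*413, so 1/413 is smaller: the convergent 9/7 is closer to x than 13/10.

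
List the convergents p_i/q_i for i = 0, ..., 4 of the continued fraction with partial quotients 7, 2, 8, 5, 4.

7/1, 15/2, 127/17, 650/87, 2727/365

Using the convergent recurrence p_i = a_i*p_{i-1} + p_{i-2}, q_i = a_i*q_{i-1} + q_{i-2} with p_{-2}=0, p_{-1}=1, q_{-2}=1, q_{-1}=0:
  i=0: a_0=7, p_0 = 7*1 + 0 = 7, q_0 = 7*0 + 1 = 1.
  i=1: a_1=2, p_1 = 2*7 + 1 = 15, q_1 = 2*1 + 0 = 2.
  i=2: a_2=8, p_2 = 8*15 + 7 = 127, q_2 = 8*2 + 1 = 17.
  i=3: a_3=5, p_3 = 5*127 + 15 = 650, q_3 = 5*17 + 2 = 87.
  i=4: a_4=4, p_4 = 4*650 + 127 = 2727, q_4 = 4*87 + 17 = 365.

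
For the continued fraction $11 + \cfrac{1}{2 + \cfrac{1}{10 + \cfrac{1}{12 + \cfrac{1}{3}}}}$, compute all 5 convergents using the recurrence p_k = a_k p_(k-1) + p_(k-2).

Using the convergent recurrence p_i = a_i*p_{i-1} + p_{i-2}, q_i = a_i*q_{i-1} + q_{i-2} with p_{-2}=0, p_{-1}=1, q_{-2}=1, q_{-1}=0:
  i=0: a_0=11, p_0 = 11*1 + 0 = 11, q_0 = 11*0 + 1 = 1.
  i=1: a_1=2, p_1 = 2*11 + 1 = 23, q_1 = 2*1 + 0 = 2.
  i=2: a_2=10, p_2 = 10*23 + 11 = 241, q_2 = 10*2 + 1 = 21.
  i=3: a_3=12, p_3 = 12*241 + 23 = 2915, q_3 = 12*21 + 2 = 254.
  i=4: a_4=3, p_4 = 3*2915 + 241 = 8986, q_4 = 3*254 + 21 = 783.

11/1, 23/2, 241/21, 2915/254, 8986/783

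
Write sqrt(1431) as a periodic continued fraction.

[37; (1, 4, 1, 4, 1, 74)]

Write x_i = (sqrt(1431) + m_i)/d_i with (m_0, d_0) = (0, 1). a_0 = floor(sqrt(1431)) = 37, since 37^2 = 1369 <= 1431 < 1444 = 38^2.
Iterate m_{i+1} = d_i*a_i - m_i, d_{i+1} = (1431 - m_{i+1}^2)/d_i, a_{i+1} = floor((a_0 + m_{i+1})/d_{i+1}):
  m_1 = 1*37 - 0 = 37, d_1 = (1431 - 37^2)/1 = 62/1 = 62, a_1 = floor((37 + 37)/62) = 1.
  m_2 = 62*1 - 37 = 25, d_2 = (1431 - 25^2)/62 = 806/62 = 13, a_2 = floor((37 + 25)/13) = 4.
  m_3 = 13*4 - 25 = 27, d_3 = (1431 - 27^2)/13 = 702/13 = 54, a_3 = floor((37 + 27)/54) = 1.
  m_4 = 54*1 - 27 = 27, d_4 = (1431 - 27^2)/54 = 702/54 = 13, a_4 = floor((37 + 27)/13) = 4.
  m_5 = 13*4 - 27 = 25, d_5 = (1431 - 25^2)/13 = 806/13 = 62, a_5 = floor((37 + 25)/62) = 1.
  m_6 = 62*1 - 25 = 37, d_6 = (1431 - 37^2)/62 = 62/62 = 1, a_6 = floor((37 + 37)/1) = 74.
  m_7 = 1*74 - 37 = 37, d_7 = (1431 - 37^2)/1 = 62/1 = 62: (m_7, d_7) = (m_1, d_1) = (37, 62), so from here the quotients repeat a_1, ..., a_6; the period length is 6.
Hence the expansion of sqrt(1431) is a_0 = 37 followed by the repeating block 1, 4, 1, 4, 1, 74 (period 6).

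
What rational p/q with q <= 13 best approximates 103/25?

33/8

Expand x = 103/25 as a continued fraction with the Euclidean algorithm:
  103 = 4*25 + 3, so a_0 = 4.
  25 = 8*3 + 1, so a_1 = 8.
  3 = 3*1 + 0, so a_2 = 3.
so x = [4; 8, 3].
Convergents (p_i = a_i*p_{i-1} + p_{i-2}, q_i = a_i*q_{i-1} + q_{i-2} with p_{-2}=0, p_{-1}=1, q_{-2}=1, q_{-1}=0), until the denominator exceeds 13:
  i=0: a_0=4, p_0 = 4*1 + 0 = 4, q_0 = 4*0 + 1 = 1.
  i=1: a_1=8, p_1 = 8*4 + 1 = 33, q_1 = 8*1 + 0 = 8.
  i=2: a_2=3, p_2 = 3*33 + 4 = 103, q_2 = 3*8 + 1 = 25.
q_2 = 25 > 13, so the last convergent with denominator <= 13 is p_1/q_1 = 33/8.
The closest fraction with denominator <= 13 is either p_1/q_1 or the intermediate fraction (k*p_1 + p_0)/(k*q_1 + q_0) with the largest k >= 1 whose denominator stays <= 13; these approach x as k grows, and every other convergent or intermediate fraction in range is farther away.
Largest k: floor((13 - q_0)/q_1) = floor((13 - 1)/8) = 1.
That gives (1*33 + 4)/(1*8 + 1) = 37/9.
Compare the errors: |x - 33/8| = |103*8 - 33*25|/(25*8) = 1/200, and |x - 37/9| = |103*9 - 37*25|/(25*9) = 2/225.
Cross-multiplying, 1*225 = 225 < 400 = 2*200, so 1/200 is smaller: the convergent 33/8 is closer to x than 37/9.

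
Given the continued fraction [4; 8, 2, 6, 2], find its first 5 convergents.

Using the convergent recurrence p_i = a_i*p_{i-1} + p_{i-2}, q_i = a_i*q_{i-1} + q_{i-2} with p_{-2}=0, p_{-1}=1, q_{-2}=1, q_{-1}=0:
  i=0: a_0=4, p_0 = 4*1 + 0 = 4, q_0 = 4*0 + 1 = 1.
  i=1: a_1=8, p_1 = 8*4 + 1 = 33, q_1 = 8*1 + 0 = 8.
  i=2: a_2=2, p_2 = 2*33 + 4 = 70, q_2 = 2*8 + 1 = 17.
  i=3: a_3=6, p_3 = 6*70 + 33 = 453, q_3 = 6*17 + 8 = 110.
  i=4: a_4=2, p_4 = 2*453 + 70 = 976, q_4 = 2*110 + 17 = 237.

4/1, 33/8, 70/17, 453/110, 976/237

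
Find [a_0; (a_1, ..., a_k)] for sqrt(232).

Write x_i = (sqrt(232) + m_i)/d_i with (m_0, d_0) = (0, 1). a_0 = floor(sqrt(232)) = 15, since 15^2 = 225 <= 232 < 256 = 16^2.
Iterate m_{i+1} = d_i*a_i - m_i, d_{i+1} = (232 - m_{i+1}^2)/d_i, a_{i+1} = floor((a_0 + m_{i+1})/d_{i+1}):
  m_1 = 1*15 - 0 = 15, d_1 = (232 - 15^2)/1 = 7/1 = 7, a_1 = floor((15 + 15)/7) = 4.
  m_2 = 7*4 - 15 = 13, d_2 = (232 - 13^2)/7 = 63/7 = 9, a_2 = floor((15 + 13)/9) = 3.
  m_3 = 9*3 - 13 = 14, d_3 = (232 - 14^2)/9 = 36/9 = 4, a_3 = floor((15 + 14)/4) = 7.
  m_4 = 4*7 - 14 = 14, d_4 = (232 - 14^2)/4 = 36/4 = 9, a_4 = floor((15 + 14)/9) = 3.
  m_5 = 9*3 - 14 = 13, d_5 = (232 - 13^2)/9 = 63/9 = 7, a_5 = floor((15 + 13)/7) = 4.
  m_6 = 7*4 - 13 = 15, d_6 = (232 - 15^2)/7 = 7/7 = 1, a_6 = floor((15 + 15)/1) = 30.
  m_7 = 1*30 - 15 = 15, d_7 = (232 - 15^2)/1 = 7/1 = 7: (m_7, d_7) = (m_1, d_1) = (15, 7), so from here the quotients repeat a_1, ..., a_6; the period length is 6.
Hence the expansion of sqrt(232) is a_0 = 15 followed by the repeating block 4, 3, 7, 3, 4, 30 (period 6).

[15; (4, 3, 7, 3, 4, 30)]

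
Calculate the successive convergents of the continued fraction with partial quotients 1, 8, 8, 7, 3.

1/1, 9/8, 73/65, 520/463, 1633/1454

Using the convergent recurrence p_i = a_i*p_{i-1} + p_{i-2}, q_i = a_i*q_{i-1} + q_{i-2} with p_{-2}=0, p_{-1}=1, q_{-2}=1, q_{-1}=0:
  i=0: a_0=1, p_0 = 1*1 + 0 = 1, q_0 = 1*0 + 1 = 1.
  i=1: a_1=8, p_1 = 8*1 + 1 = 9, q_1 = 8*1 + 0 = 8.
  i=2: a_2=8, p_2 = 8*9 + 1 = 73, q_2 = 8*8 + 1 = 65.
  i=3: a_3=7, p_3 = 7*73 + 9 = 520, q_3 = 7*65 + 8 = 463.
  i=4: a_4=3, p_4 = 3*520 + 73 = 1633, q_4 = 3*463 + 65 = 1454.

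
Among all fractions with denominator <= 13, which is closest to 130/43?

Expand x = 130/43 as a continued fraction with the Euclidean algorithm:
  130 = 3*43 + 1, so a_0 = 3.
  43 = 43*1 + 0, so a_1 = 43.
so x = [3; 43].
Convergents (p_i = a_i*p_{i-1} + p_{i-2}, q_i = a_i*q_{i-1} + q_{i-2} with p_{-2}=0, p_{-1}=1, q_{-2}=1, q_{-1}=0), until the denominator exceeds 13:
  i=0: a_0=3, p_0 = 3*1 + 0 = 3, q_0 = 3*0 + 1 = 1.
  i=1: a_1=43, p_1 = 43*3 + 1 = 130, q_1 = 43*1 + 0 = 43.
q_1 = 43 > 13, so the last convergent with denominator <= 13 is p_0/q_0 = 3/1.
The closest fraction with denominator <= 13 is either p_0/q_0 or the intermediate fraction (k*p_0 + p_{-1})/(k*q_0 + q_{-1}) with the largest k >= 1 whose denominator stays <= 13; these approach x as k grows, and every other convergent or intermediate fraction in range is farther away.
Largest k: floor((13 - q_{-1})/q_0) = floor((13 - 0)/1) = 13 (using the seeds p_{-1} = 1, q_{-1} = 0).
That gives (13*3 + 1)/(13*1 + 0) = 40/13.
Compare the errors: |x - 3/1| = |130*1 - 3*43|/(43*1) = 1/43, and |x - 40/13| = |130*13 - 40*43|/(43*13) = 30/559.
Cross-multiplying, 1*559 = 559 < 1290 = 30*43, so 1/43 is smaller: the convergent 3/1 is closer to x than 40/13.

3/1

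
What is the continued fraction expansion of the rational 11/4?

Run the Euclidean algorithm on 11 and 4; the successive quotients are the partial quotients a_0, a_1, ... (each step inverts the fractional part left over by the previous one):
  11 = 2*4 + 3, so a_0 = 2.
  4 = 1*3 + 1, so a_1 = 1.
  3 = 3*1 + 0, so a_2 = 3.
The remainder reaches 0 after 3 divisions, so the expansion has 3 partial quotients, read off in order.

[2; 1, 3]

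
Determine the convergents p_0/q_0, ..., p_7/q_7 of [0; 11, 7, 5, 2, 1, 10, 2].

Using the convergent recurrence p_i = a_i*p_{i-1} + p_{i-2}, q_i = a_i*q_{i-1} + q_{i-2} with p_{-2}=0, p_{-1}=1, q_{-2}=1, q_{-1}=0:
  i=0: a_0=0, p_0 = 0*1 + 0 = 0, q_0 = 0*0 + 1 = 1.
  i=1: a_1=11, p_1 = 11*0 + 1 = 1, q_1 = 11*1 + 0 = 11.
  i=2: a_2=7, p_2 = 7*1 + 0 = 7, q_2 = 7*11 + 1 = 78.
  i=3: a_3=5, p_3 = 5*7 + 1 = 36, q_3 = 5*78 + 11 = 401.
  i=4: a_4=2, p_4 = 2*36 + 7 = 79, q_4 = 2*401 + 78 = 880.
  i=5: a_5=1, p_5 = 1*79 + 36 = 115, q_5 = 1*880 + 401 = 1281.
  i=6: a_6=10, p_6 = 10*115 + 79 = 1229, q_6 = 10*1281 + 880 = 13690.
  i=7: a_7=2, p_7 = 2*1229 + 115 = 2573, q_7 = 2*13690 + 1281 = 28661.

0/1, 1/11, 7/78, 36/401, 79/880, 115/1281, 1229/13690, 2573/28661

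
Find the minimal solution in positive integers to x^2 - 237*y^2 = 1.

First expand sqrt(237) as a continued fraction. With x_i = (sqrt(237) + m_i)/d_i and (m_0, d_0) = (0, 1): a_0 = floor(sqrt(237)) = 15, since 15^2 = 225 <= 237 < 256 = 16^2.
Iterate m_{i+1} = d_i*a_i - m_i, d_{i+1} = (237 - m_{i+1}^2)/d_i, a_{i+1} = floor((a_0 + m_{i+1})/d_{i+1}):
  m_1 = 1*15 - 0 = 15, d_1 = (237 - 15^2)/1 = 12/1 = 12, a_1 = floor((15 + 15)/12) = 2.
  m_2 = 12*2 - 15 = 9, d_2 = (237 - 9^2)/12 = 156/12 = 13, a_2 = floor((15 + 9)/13) = 1.
  m_3 = 13*1 - 9 = 4, d_3 = (237 - 4^2)/13 = 221/13 = 17, a_3 = floor((15 + 4)/17) = 1.
  m_4 = 17*1 - 4 = 13, d_4 = (237 - 13^2)/17 = 68/17 = 4, a_4 = floor((15 + 13)/4) = 7.
  m_5 = 4*7 - 13 = 15, d_5 = (237 - 15^2)/4 = 12/4 = 3, a_5 = floor((15 + 15)/3) = 10.
  m_6 = 3*10 - 15 = 15, d_6 = (237 - 15^2)/3 = 12/3 = 4, a_6 = floor((15 + 15)/4) = 7.
  m_7 = 4*7 - 15 = 13, d_7 = (237 - 13^2)/4 = 68/4 = 17, a_7 = floor((15 + 13)/17) = 1.
  m_8 = 17*1 - 13 = 4, d_8 = (237 - 4^2)/17 = 221/17 = 13, a_8 = floor((15 + 4)/13) = 1.
  m_9 = 13*1 - 4 = 9, d_9 = (237 - 9^2)/13 = 156/13 = 12, a_9 = floor((15 + 9)/12) = 2.
  m_10 = 12*2 - 9 = 15, d_10 = (237 - 15^2)/12 = 12/12 = 1, a_10 = floor((15 + 15)/1) = 30.
  m_11 = 1*30 - 15 = 15, d_11 = (237 - 15^2)/1 = 12/1 = 12: (m_11, d_11) = (m_1, d_1) = (15, 12), so from here the quotients repeat a_1, ..., a_10; the period length is 10.
So sqrt(237) = [15; (2, 1, 1, 7, 10, 7, 1, 1, 2, 30)] with period length k = 10.
k is even, so the fundamental solution of x^2 - 237y^2 = 1 is (p_{k-1}, q_{k-1}) = (p_9, q_9); compute convergents through index 9.
Convergents (p_i = a_i*p_{i-1} + p_{i-2}, q_i = a_i*q_{i-1} + q_{i-2} with p_{-2}=0, p_{-1}=1, q_{-2}=1, q_{-1}=0):
  i=0: a_0=15, p_0 = 15*1 + 0 = 15, q_0 = 15*0 + 1 = 1.
  i=1: a_1=2, p_1 = 2*15 + 1 = 31, q_1 = 2*1 + 0 = 2.
  i=2: a_2=1, p_2 = 1*31 + 15 = 46, q_2 = 1*2 + 1 = 3.
  i=3: a_3=1, p_3 = 1*46 + 31 = 77, q_3 = 1*3 + 2 = 5.
  i=4: a_4=7, p_4 = 7*77 + 46 = 585, q_4 = 7*5 + 3 = 38.
  i=5: a_5=10, p_5 = 10*585 + 77 = 5927, q_5 = 10*38 + 5 = 385.
  i=6: a_6=7, p_6 = 7*5927 + 585 = 42074, q_6 = 7*385 + 38 = 2733.
  i=7: a_7=1, p_7 = 1*42074 + 5927 = 48001, q_7 = 1*2733 + 385 = 3118.
  i=8: a_8=1, p_8 = 1*48001 + 42074 = 90075, q_8 = 1*3118 + 2733 = 5851.
  i=9: a_9=2, p_9 = 2*90075 + 48001 = 228151, q_9 = 2*5851 + 3118 = 14820.
Check: 228151^2 - 237*14820^2 = 52052878801 - 52052878800 = 1, so (x, y) = (228151, 14820) solves the equation, and by the theorem it is the least positive solution.

(x, y) = (228151, 14820)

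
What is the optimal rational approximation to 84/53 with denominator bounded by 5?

Expand x = 84/53 as a continued fraction with the Euclidean algorithm:
  84 = 1*53 + 31, so a_0 = 1.
  53 = 1*31 + 22, so a_1 = 1.
  31 = 1*22 + 9, so a_2 = 1.
  22 = 2*9 + 4, so a_3 = 2.
  9 = 2*4 + 1, so a_4 = 2.
  4 = 4*1 + 0, so a_5 = 4.
so x = [1; 1, 1, 2, 2, 4].
Convergents (p_i = a_i*p_{i-1} + p_{i-2}, q_i = a_i*q_{i-1} + q_{i-2} with p_{-2}=0, p_{-1}=1, q_{-2}=1, q_{-1}=0), until the denominator exceeds 5:
  i=0: a_0=1, p_0 = 1*1 + 0 = 1, q_0 = 1*0 + 1 = 1.
  i=1: a_1=1, p_1 = 1*1 + 1 = 2, q_1 = 1*1 + 0 = 1.
  i=2: a_2=1, p_2 = 1*2 + 1 = 3, q_2 = 1*1 + 1 = 2.
  i=3: a_3=2, p_3 = 2*3 + 2 = 8, q_3 = 2*2 + 1 = 5.
  i=4: a_4=2, p_4 = 2*8 + 3 = 19, q_4 = 2*5 + 2 = 12.
q_4 = 12 > 5, so the last convergent with denominator <= 5 is p_3/q_3 = 8/5.
The closest fraction with denominator <= 5 is either p_3/q_3 or the intermediate fraction (k*p_3 + p_2)/(k*q_3 + q_2) with the largest k >= 1 whose denominator stays <= 5; these approach x as k grows, and every other convergent or intermediate fraction in range is farther away.
Largest k: floor((5 - q_2)/q_3) = floor((5 - 2)/5) = 0.
Since k = 0, no intermediate fraction beyond p_3/q_3 has denominator <= 5, so the convergent 8/5 is the closest (its error is |84*5 - 8*53|/(53*5) = 4/265).

8/5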